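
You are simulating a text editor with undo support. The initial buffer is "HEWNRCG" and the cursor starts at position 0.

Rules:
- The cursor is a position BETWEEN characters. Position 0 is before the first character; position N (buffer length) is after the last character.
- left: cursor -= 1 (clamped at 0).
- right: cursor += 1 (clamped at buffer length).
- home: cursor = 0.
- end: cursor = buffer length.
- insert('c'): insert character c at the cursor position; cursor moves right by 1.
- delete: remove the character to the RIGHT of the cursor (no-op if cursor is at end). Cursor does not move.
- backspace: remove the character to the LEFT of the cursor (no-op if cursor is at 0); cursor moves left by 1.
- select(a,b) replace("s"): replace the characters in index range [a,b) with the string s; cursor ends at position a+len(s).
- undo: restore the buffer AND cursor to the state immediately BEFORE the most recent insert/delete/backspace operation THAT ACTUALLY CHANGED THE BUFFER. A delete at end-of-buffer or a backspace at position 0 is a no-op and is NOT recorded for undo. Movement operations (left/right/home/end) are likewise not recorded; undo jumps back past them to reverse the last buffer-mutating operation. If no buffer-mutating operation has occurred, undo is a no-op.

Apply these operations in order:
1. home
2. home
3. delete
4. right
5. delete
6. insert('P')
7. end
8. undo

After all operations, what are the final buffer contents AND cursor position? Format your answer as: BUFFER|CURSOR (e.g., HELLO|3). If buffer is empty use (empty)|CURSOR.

After op 1 (home): buf='HEWNRCG' cursor=0
After op 2 (home): buf='HEWNRCG' cursor=0
After op 3 (delete): buf='EWNRCG' cursor=0
After op 4 (right): buf='EWNRCG' cursor=1
After op 5 (delete): buf='ENRCG' cursor=1
After op 6 (insert('P')): buf='EPNRCG' cursor=2
After op 7 (end): buf='EPNRCG' cursor=6
After op 8 (undo): buf='ENRCG' cursor=1

Answer: ENRCG|1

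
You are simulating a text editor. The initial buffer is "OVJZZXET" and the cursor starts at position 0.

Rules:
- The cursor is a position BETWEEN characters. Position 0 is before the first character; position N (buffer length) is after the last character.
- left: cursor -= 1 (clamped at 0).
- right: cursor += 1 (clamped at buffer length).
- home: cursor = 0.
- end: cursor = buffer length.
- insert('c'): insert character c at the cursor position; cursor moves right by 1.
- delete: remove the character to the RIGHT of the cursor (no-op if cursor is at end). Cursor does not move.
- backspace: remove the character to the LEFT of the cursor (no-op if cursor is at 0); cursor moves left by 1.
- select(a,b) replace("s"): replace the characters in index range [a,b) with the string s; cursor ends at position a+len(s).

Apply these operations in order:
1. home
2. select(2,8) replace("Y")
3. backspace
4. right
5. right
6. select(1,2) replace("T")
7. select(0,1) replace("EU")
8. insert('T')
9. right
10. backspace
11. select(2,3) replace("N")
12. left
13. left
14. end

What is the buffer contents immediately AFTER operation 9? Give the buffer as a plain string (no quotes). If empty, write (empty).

After op 1 (home): buf='OVJZZXET' cursor=0
After op 2 (select(2,8) replace("Y")): buf='OVY' cursor=3
After op 3 (backspace): buf='OV' cursor=2
After op 4 (right): buf='OV' cursor=2
After op 5 (right): buf='OV' cursor=2
After op 6 (select(1,2) replace("T")): buf='OT' cursor=2
After op 7 (select(0,1) replace("EU")): buf='EUT' cursor=2
After op 8 (insert('T')): buf='EUTT' cursor=3
After op 9 (right): buf='EUTT' cursor=4

Answer: EUTT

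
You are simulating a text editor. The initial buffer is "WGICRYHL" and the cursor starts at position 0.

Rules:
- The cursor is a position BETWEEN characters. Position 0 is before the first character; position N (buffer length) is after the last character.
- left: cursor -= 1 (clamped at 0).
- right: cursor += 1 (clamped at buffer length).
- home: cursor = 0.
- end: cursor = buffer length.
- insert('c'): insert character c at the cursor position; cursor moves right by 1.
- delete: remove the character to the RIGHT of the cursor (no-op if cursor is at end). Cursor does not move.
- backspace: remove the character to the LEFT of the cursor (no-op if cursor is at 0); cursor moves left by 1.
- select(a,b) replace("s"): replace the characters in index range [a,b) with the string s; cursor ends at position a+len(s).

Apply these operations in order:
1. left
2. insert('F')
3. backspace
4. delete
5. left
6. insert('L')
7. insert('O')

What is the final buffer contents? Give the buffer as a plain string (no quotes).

After op 1 (left): buf='WGICRYHL' cursor=0
After op 2 (insert('F')): buf='FWGICRYHL' cursor=1
After op 3 (backspace): buf='WGICRYHL' cursor=0
After op 4 (delete): buf='GICRYHL' cursor=0
After op 5 (left): buf='GICRYHL' cursor=0
After op 6 (insert('L')): buf='LGICRYHL' cursor=1
After op 7 (insert('O')): buf='LOGICRYHL' cursor=2

Answer: LOGICRYHL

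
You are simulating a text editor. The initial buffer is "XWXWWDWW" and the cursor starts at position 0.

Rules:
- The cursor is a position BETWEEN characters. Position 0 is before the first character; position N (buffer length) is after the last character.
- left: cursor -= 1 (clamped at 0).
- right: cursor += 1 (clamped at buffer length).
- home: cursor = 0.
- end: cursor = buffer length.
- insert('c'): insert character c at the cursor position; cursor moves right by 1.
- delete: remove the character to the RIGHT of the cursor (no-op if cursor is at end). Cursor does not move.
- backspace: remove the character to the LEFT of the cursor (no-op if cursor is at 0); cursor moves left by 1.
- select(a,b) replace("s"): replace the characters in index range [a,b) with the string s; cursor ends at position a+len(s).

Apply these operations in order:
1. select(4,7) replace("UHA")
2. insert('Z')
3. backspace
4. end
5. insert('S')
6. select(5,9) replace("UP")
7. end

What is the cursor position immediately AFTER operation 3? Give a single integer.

After op 1 (select(4,7) replace("UHA")): buf='XWXWUHAW' cursor=7
After op 2 (insert('Z')): buf='XWXWUHAZW' cursor=8
After op 3 (backspace): buf='XWXWUHAW' cursor=7

Answer: 7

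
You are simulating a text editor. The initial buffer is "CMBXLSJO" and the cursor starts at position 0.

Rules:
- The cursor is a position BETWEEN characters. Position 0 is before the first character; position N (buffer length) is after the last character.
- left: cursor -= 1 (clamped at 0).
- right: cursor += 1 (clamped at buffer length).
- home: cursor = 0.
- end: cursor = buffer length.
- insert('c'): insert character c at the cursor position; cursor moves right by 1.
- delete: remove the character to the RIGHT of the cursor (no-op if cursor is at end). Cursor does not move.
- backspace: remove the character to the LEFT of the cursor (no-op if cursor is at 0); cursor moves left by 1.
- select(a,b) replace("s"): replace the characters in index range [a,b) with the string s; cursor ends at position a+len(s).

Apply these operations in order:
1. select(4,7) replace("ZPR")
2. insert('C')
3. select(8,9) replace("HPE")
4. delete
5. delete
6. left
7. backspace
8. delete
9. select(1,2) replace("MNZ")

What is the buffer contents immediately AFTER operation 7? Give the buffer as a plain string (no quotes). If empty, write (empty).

After op 1 (select(4,7) replace("ZPR")): buf='CMBXZPRO' cursor=7
After op 2 (insert('C')): buf='CMBXZPRCO' cursor=8
After op 3 (select(8,9) replace("HPE")): buf='CMBXZPRCHPE' cursor=11
After op 4 (delete): buf='CMBXZPRCHPE' cursor=11
After op 5 (delete): buf='CMBXZPRCHPE' cursor=11
After op 6 (left): buf='CMBXZPRCHPE' cursor=10
After op 7 (backspace): buf='CMBXZPRCHE' cursor=9

Answer: CMBXZPRCHE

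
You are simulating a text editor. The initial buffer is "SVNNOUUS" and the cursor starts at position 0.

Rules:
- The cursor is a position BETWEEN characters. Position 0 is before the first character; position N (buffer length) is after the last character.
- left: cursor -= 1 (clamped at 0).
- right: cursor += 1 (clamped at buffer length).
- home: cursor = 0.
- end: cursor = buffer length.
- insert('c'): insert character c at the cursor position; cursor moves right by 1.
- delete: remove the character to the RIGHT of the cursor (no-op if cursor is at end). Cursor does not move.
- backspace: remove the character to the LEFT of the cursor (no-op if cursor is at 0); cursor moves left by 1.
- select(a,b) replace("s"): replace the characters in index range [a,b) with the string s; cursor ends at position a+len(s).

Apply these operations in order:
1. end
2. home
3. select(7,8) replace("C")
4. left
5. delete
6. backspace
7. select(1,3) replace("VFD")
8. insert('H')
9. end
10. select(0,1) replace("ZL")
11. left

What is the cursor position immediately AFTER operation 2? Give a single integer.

Answer: 0

Derivation:
After op 1 (end): buf='SVNNOUUS' cursor=8
After op 2 (home): buf='SVNNOUUS' cursor=0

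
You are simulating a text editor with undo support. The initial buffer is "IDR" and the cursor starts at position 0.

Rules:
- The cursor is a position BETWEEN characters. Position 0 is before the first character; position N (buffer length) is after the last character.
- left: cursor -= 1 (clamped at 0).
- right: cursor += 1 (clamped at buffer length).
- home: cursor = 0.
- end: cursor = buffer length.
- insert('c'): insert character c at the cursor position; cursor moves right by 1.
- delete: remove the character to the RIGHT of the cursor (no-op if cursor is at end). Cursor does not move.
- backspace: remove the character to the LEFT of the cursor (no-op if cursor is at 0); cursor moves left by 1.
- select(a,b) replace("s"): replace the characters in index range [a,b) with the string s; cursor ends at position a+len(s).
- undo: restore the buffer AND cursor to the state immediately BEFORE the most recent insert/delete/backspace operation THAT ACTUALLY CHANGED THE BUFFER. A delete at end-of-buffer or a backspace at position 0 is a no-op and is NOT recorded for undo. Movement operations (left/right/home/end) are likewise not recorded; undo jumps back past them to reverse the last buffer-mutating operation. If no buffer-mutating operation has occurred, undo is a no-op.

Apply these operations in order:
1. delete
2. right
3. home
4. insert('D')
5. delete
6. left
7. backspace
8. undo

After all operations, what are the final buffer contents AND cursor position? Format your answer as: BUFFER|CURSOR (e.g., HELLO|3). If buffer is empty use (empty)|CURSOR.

After op 1 (delete): buf='DR' cursor=0
After op 2 (right): buf='DR' cursor=1
After op 3 (home): buf='DR' cursor=0
After op 4 (insert('D')): buf='DDR' cursor=1
After op 5 (delete): buf='DR' cursor=1
After op 6 (left): buf='DR' cursor=0
After op 7 (backspace): buf='DR' cursor=0
After op 8 (undo): buf='DDR' cursor=1

Answer: DDR|1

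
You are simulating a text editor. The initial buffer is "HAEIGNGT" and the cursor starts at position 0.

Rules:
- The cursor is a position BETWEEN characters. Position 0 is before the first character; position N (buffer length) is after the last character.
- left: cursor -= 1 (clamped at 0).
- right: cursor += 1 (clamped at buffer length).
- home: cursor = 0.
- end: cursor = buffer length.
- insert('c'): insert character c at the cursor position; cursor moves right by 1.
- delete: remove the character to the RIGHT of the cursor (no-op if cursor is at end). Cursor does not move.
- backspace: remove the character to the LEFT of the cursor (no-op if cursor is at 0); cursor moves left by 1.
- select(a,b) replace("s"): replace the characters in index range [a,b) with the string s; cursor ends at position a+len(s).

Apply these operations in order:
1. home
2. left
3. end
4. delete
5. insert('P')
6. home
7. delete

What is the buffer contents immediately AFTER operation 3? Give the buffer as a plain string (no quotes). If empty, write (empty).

After op 1 (home): buf='HAEIGNGT' cursor=0
After op 2 (left): buf='HAEIGNGT' cursor=0
After op 3 (end): buf='HAEIGNGT' cursor=8

Answer: HAEIGNGT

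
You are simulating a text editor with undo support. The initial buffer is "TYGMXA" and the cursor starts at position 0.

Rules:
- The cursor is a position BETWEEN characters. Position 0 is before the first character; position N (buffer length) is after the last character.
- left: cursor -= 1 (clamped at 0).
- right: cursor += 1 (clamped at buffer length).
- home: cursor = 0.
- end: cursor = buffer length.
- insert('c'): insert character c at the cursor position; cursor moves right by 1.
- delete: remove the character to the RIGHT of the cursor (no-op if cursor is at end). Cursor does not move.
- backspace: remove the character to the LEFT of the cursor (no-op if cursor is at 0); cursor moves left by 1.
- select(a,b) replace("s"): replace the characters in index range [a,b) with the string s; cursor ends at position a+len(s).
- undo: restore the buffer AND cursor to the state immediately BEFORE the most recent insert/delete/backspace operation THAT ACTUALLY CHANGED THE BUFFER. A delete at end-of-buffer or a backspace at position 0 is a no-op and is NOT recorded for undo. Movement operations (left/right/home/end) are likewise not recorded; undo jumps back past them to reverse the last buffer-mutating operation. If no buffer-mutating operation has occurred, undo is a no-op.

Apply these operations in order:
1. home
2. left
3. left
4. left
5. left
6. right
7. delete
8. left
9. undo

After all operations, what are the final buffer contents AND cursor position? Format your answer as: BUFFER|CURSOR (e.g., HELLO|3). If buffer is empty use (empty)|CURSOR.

Answer: TYGMXA|1

Derivation:
After op 1 (home): buf='TYGMXA' cursor=0
After op 2 (left): buf='TYGMXA' cursor=0
After op 3 (left): buf='TYGMXA' cursor=0
After op 4 (left): buf='TYGMXA' cursor=0
After op 5 (left): buf='TYGMXA' cursor=0
After op 6 (right): buf='TYGMXA' cursor=1
After op 7 (delete): buf='TGMXA' cursor=1
After op 8 (left): buf='TGMXA' cursor=0
After op 9 (undo): buf='TYGMXA' cursor=1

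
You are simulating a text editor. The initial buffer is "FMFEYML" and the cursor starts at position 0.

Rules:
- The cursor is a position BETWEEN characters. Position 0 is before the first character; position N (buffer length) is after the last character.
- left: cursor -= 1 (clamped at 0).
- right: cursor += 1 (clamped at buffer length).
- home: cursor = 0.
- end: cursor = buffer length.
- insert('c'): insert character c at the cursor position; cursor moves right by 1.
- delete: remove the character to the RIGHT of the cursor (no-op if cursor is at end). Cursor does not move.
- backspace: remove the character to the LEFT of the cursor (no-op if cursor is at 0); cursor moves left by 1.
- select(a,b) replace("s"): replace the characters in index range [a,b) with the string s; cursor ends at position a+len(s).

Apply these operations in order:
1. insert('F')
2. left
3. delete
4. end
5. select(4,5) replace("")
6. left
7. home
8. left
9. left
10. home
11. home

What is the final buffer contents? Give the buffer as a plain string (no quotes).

After op 1 (insert('F')): buf='FFMFEYML' cursor=1
After op 2 (left): buf='FFMFEYML' cursor=0
After op 3 (delete): buf='FMFEYML' cursor=0
After op 4 (end): buf='FMFEYML' cursor=7
After op 5 (select(4,5) replace("")): buf='FMFEML' cursor=4
After op 6 (left): buf='FMFEML' cursor=3
After op 7 (home): buf='FMFEML' cursor=0
After op 8 (left): buf='FMFEML' cursor=0
After op 9 (left): buf='FMFEML' cursor=0
After op 10 (home): buf='FMFEML' cursor=0
After op 11 (home): buf='FMFEML' cursor=0

Answer: FMFEML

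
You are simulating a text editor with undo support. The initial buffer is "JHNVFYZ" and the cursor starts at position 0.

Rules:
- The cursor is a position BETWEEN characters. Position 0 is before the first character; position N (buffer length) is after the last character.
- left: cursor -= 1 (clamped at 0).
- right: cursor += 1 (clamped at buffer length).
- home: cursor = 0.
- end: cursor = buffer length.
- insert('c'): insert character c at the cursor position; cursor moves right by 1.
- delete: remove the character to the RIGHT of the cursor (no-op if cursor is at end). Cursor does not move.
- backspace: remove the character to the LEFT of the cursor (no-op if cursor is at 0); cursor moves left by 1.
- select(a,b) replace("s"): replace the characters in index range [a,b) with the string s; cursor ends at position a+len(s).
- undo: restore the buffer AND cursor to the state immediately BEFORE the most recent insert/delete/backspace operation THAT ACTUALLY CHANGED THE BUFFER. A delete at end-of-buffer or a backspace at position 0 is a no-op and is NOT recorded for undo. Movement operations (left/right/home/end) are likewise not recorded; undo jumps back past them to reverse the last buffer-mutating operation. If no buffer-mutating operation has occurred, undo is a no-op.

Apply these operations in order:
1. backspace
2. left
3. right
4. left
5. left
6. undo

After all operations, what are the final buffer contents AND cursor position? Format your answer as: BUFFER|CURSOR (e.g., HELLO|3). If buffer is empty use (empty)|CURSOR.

Answer: JHNVFYZ|0

Derivation:
After op 1 (backspace): buf='JHNVFYZ' cursor=0
After op 2 (left): buf='JHNVFYZ' cursor=0
After op 3 (right): buf='JHNVFYZ' cursor=1
After op 4 (left): buf='JHNVFYZ' cursor=0
After op 5 (left): buf='JHNVFYZ' cursor=0
After op 6 (undo): buf='JHNVFYZ' cursor=0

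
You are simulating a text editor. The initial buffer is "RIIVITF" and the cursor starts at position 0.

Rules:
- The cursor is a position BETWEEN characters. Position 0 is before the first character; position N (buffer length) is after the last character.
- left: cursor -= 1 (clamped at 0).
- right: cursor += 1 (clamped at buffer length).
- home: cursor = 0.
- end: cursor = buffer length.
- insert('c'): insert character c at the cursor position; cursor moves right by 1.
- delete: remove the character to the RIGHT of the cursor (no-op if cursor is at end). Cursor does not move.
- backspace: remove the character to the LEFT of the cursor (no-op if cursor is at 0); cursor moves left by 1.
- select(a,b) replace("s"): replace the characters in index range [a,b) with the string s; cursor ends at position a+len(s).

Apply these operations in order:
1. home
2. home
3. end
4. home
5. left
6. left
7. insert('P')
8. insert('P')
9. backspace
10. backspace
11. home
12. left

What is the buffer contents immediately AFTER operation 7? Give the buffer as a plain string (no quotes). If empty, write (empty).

After op 1 (home): buf='RIIVITF' cursor=0
After op 2 (home): buf='RIIVITF' cursor=0
After op 3 (end): buf='RIIVITF' cursor=7
After op 4 (home): buf='RIIVITF' cursor=0
After op 5 (left): buf='RIIVITF' cursor=0
After op 6 (left): buf='RIIVITF' cursor=0
After op 7 (insert('P')): buf='PRIIVITF' cursor=1

Answer: PRIIVITF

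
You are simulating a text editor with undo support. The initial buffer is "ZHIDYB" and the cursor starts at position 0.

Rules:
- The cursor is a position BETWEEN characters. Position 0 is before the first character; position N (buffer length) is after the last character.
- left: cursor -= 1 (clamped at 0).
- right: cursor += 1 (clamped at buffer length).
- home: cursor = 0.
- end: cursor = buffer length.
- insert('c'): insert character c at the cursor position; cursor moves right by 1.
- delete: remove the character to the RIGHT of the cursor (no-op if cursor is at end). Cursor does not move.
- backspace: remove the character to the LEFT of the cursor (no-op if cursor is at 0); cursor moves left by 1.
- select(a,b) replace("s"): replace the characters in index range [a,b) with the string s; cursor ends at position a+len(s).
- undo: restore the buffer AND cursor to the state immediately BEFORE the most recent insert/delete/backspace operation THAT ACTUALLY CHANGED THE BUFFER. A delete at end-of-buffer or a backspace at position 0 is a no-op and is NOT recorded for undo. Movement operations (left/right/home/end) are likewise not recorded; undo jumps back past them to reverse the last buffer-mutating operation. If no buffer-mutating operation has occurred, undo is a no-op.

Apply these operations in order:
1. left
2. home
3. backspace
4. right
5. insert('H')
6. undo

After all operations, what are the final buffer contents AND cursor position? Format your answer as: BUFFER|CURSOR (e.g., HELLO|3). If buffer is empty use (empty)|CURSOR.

Answer: ZHIDYB|1

Derivation:
After op 1 (left): buf='ZHIDYB' cursor=0
After op 2 (home): buf='ZHIDYB' cursor=0
After op 3 (backspace): buf='ZHIDYB' cursor=0
After op 4 (right): buf='ZHIDYB' cursor=1
After op 5 (insert('H')): buf='ZHHIDYB' cursor=2
After op 6 (undo): buf='ZHIDYB' cursor=1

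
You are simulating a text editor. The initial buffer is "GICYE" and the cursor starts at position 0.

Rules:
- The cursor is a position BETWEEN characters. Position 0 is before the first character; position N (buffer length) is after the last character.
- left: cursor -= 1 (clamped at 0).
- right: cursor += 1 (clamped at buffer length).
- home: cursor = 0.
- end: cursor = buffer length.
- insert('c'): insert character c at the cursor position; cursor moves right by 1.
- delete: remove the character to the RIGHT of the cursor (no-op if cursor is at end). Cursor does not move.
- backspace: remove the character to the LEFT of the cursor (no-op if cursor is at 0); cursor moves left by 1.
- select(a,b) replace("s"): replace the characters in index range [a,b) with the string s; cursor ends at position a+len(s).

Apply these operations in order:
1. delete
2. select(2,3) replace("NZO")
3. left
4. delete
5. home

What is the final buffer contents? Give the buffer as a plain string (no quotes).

Answer: ICNZE

Derivation:
After op 1 (delete): buf='ICYE' cursor=0
After op 2 (select(2,3) replace("NZO")): buf='ICNZOE' cursor=5
After op 3 (left): buf='ICNZOE' cursor=4
After op 4 (delete): buf='ICNZE' cursor=4
After op 5 (home): buf='ICNZE' cursor=0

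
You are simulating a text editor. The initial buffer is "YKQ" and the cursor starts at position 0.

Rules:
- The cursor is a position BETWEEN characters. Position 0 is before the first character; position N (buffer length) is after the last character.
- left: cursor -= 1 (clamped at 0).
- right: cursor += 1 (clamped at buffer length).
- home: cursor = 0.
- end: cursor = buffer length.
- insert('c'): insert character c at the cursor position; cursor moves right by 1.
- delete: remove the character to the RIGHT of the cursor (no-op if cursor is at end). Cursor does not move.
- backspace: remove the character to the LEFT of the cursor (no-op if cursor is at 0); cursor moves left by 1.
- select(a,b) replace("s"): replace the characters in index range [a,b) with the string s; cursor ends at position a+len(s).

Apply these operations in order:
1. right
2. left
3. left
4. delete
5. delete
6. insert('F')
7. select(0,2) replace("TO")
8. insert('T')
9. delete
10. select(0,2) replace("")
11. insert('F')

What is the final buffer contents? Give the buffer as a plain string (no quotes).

Answer: FT

Derivation:
After op 1 (right): buf='YKQ' cursor=1
After op 2 (left): buf='YKQ' cursor=0
After op 3 (left): buf='YKQ' cursor=0
After op 4 (delete): buf='KQ' cursor=0
After op 5 (delete): buf='Q' cursor=0
After op 6 (insert('F')): buf='FQ' cursor=1
After op 7 (select(0,2) replace("TO")): buf='TO' cursor=2
After op 8 (insert('T')): buf='TOT' cursor=3
After op 9 (delete): buf='TOT' cursor=3
After op 10 (select(0,2) replace("")): buf='T' cursor=0
After op 11 (insert('F')): buf='FT' cursor=1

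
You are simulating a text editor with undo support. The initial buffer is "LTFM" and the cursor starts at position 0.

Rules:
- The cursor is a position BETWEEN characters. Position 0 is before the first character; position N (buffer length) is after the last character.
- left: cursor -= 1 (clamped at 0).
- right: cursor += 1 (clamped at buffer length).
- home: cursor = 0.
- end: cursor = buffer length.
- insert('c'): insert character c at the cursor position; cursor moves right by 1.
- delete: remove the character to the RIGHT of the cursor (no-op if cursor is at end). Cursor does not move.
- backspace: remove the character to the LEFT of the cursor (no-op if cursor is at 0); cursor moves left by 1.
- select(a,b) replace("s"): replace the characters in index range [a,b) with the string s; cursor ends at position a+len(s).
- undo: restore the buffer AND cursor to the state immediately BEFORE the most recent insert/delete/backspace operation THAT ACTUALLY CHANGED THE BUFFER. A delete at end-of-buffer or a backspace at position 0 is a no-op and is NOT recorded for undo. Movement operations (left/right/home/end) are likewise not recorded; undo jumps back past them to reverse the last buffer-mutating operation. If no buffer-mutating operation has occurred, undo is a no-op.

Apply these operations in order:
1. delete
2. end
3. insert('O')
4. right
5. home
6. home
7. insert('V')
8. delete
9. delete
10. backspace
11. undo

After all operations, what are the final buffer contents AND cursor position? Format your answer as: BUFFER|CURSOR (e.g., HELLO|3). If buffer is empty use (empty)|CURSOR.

Answer: VMO|1

Derivation:
After op 1 (delete): buf='TFM' cursor=0
After op 2 (end): buf='TFM' cursor=3
After op 3 (insert('O')): buf='TFMO' cursor=4
After op 4 (right): buf='TFMO' cursor=4
After op 5 (home): buf='TFMO' cursor=0
After op 6 (home): buf='TFMO' cursor=0
After op 7 (insert('V')): buf='VTFMO' cursor=1
After op 8 (delete): buf='VFMO' cursor=1
After op 9 (delete): buf='VMO' cursor=1
After op 10 (backspace): buf='MO' cursor=0
After op 11 (undo): buf='VMO' cursor=1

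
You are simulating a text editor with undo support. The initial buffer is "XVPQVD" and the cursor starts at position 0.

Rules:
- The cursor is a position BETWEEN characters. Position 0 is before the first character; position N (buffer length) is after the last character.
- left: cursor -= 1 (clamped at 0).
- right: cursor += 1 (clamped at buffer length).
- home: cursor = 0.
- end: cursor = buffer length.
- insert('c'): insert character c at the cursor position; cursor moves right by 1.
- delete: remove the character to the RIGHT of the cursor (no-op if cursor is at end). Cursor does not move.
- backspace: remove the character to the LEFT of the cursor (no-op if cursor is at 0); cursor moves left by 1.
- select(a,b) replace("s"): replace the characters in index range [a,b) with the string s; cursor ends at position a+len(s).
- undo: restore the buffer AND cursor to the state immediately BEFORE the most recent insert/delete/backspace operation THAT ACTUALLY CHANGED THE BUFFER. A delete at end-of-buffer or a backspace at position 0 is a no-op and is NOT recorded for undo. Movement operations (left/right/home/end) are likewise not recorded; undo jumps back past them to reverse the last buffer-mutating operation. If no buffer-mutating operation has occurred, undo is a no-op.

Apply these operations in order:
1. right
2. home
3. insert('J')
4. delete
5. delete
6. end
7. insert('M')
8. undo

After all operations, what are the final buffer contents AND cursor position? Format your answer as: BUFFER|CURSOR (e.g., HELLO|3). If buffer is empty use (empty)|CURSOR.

Answer: JPQVD|5

Derivation:
After op 1 (right): buf='XVPQVD' cursor=1
After op 2 (home): buf='XVPQVD' cursor=0
After op 3 (insert('J')): buf='JXVPQVD' cursor=1
After op 4 (delete): buf='JVPQVD' cursor=1
After op 5 (delete): buf='JPQVD' cursor=1
After op 6 (end): buf='JPQVD' cursor=5
After op 7 (insert('M')): buf='JPQVDM' cursor=6
After op 8 (undo): buf='JPQVD' cursor=5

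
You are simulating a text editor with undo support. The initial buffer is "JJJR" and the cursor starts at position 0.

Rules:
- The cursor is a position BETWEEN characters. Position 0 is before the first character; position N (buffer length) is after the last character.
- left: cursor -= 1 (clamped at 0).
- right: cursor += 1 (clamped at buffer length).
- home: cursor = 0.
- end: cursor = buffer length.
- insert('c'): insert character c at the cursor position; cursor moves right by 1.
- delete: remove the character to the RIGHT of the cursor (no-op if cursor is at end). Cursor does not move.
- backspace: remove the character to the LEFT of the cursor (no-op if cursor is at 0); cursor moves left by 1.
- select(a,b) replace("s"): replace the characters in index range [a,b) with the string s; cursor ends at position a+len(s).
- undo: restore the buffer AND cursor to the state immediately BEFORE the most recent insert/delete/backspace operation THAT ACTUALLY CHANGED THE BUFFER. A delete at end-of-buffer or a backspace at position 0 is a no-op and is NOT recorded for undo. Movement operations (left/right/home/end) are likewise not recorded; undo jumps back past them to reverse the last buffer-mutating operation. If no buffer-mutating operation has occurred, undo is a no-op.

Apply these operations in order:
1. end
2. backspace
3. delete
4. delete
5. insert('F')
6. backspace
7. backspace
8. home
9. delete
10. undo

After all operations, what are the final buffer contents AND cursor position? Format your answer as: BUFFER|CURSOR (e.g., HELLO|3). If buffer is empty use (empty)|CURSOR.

Answer: JJ|0

Derivation:
After op 1 (end): buf='JJJR' cursor=4
After op 2 (backspace): buf='JJJ' cursor=3
After op 3 (delete): buf='JJJ' cursor=3
After op 4 (delete): buf='JJJ' cursor=3
After op 5 (insert('F')): buf='JJJF' cursor=4
After op 6 (backspace): buf='JJJ' cursor=3
After op 7 (backspace): buf='JJ' cursor=2
After op 8 (home): buf='JJ' cursor=0
After op 9 (delete): buf='J' cursor=0
After op 10 (undo): buf='JJ' cursor=0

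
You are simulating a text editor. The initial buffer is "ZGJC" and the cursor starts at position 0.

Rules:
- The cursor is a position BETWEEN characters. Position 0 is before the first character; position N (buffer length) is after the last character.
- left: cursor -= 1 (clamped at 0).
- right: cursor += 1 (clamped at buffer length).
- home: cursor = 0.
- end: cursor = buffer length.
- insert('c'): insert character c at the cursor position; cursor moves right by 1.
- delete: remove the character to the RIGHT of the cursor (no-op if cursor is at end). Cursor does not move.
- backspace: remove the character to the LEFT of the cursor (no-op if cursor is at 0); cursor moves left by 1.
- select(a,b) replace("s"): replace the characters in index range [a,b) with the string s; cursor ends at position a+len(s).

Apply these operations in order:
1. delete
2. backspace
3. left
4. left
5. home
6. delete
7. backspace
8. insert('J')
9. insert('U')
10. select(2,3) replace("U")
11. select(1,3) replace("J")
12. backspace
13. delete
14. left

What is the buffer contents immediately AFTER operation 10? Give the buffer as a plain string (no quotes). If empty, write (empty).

Answer: JUUC

Derivation:
After op 1 (delete): buf='GJC' cursor=0
After op 2 (backspace): buf='GJC' cursor=0
After op 3 (left): buf='GJC' cursor=0
After op 4 (left): buf='GJC' cursor=0
After op 5 (home): buf='GJC' cursor=0
After op 6 (delete): buf='JC' cursor=0
After op 7 (backspace): buf='JC' cursor=0
After op 8 (insert('J')): buf='JJC' cursor=1
After op 9 (insert('U')): buf='JUJC' cursor=2
After op 10 (select(2,3) replace("U")): buf='JUUC' cursor=3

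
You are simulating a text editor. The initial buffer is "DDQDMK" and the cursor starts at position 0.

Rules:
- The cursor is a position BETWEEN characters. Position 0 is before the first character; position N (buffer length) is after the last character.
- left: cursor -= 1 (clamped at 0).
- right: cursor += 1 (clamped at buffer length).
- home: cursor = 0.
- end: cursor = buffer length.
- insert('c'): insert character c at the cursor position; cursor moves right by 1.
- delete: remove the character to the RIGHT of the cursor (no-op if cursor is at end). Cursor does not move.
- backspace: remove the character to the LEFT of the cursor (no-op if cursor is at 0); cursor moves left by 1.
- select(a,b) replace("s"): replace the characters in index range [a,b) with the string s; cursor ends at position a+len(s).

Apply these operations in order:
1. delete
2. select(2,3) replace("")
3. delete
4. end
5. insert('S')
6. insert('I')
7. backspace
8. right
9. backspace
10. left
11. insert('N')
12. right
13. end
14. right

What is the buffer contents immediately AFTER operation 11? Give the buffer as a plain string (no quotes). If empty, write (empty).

Answer: DQNK

Derivation:
After op 1 (delete): buf='DQDMK' cursor=0
After op 2 (select(2,3) replace("")): buf='DQMK' cursor=2
After op 3 (delete): buf='DQK' cursor=2
After op 4 (end): buf='DQK' cursor=3
After op 5 (insert('S')): buf='DQKS' cursor=4
After op 6 (insert('I')): buf='DQKSI' cursor=5
After op 7 (backspace): buf='DQKS' cursor=4
After op 8 (right): buf='DQKS' cursor=4
After op 9 (backspace): buf='DQK' cursor=3
After op 10 (left): buf='DQK' cursor=2
After op 11 (insert('N')): buf='DQNK' cursor=3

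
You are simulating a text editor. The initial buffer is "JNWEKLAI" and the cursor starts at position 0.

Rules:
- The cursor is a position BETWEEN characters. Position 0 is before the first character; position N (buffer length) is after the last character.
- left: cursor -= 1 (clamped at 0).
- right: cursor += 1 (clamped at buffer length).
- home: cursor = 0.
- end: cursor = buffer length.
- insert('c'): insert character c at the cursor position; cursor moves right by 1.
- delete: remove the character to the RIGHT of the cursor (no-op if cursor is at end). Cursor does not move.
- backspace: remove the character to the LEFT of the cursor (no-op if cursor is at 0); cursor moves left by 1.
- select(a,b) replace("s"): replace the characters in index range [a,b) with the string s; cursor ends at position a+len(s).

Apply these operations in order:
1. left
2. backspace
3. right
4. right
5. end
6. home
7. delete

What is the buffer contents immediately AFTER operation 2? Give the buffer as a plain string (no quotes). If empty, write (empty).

After op 1 (left): buf='JNWEKLAI' cursor=0
After op 2 (backspace): buf='JNWEKLAI' cursor=0

Answer: JNWEKLAI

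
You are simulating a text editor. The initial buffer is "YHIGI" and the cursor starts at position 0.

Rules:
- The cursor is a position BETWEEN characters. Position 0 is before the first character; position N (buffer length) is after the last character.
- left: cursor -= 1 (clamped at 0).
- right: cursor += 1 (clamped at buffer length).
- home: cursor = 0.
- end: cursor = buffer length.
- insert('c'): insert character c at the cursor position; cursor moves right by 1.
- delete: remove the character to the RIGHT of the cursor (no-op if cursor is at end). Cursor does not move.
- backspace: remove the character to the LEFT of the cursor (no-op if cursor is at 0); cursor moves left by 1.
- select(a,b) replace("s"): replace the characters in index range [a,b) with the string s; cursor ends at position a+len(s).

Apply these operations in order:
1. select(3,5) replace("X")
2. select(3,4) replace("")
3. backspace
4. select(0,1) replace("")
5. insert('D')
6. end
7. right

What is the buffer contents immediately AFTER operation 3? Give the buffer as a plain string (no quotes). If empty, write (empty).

Answer: YH

Derivation:
After op 1 (select(3,5) replace("X")): buf='YHIX' cursor=4
After op 2 (select(3,4) replace("")): buf='YHI' cursor=3
After op 3 (backspace): buf='YH' cursor=2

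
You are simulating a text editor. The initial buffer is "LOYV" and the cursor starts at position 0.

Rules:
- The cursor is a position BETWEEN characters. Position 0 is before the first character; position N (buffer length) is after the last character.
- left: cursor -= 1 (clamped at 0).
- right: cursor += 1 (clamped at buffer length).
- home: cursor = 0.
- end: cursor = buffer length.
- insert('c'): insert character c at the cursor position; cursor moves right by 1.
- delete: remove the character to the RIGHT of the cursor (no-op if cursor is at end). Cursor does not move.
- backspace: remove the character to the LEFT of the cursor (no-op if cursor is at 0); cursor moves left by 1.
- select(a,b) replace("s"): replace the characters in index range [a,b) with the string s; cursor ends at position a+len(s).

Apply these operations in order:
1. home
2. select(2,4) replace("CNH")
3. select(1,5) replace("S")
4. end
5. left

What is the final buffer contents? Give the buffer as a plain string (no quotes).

After op 1 (home): buf='LOYV' cursor=0
After op 2 (select(2,4) replace("CNH")): buf='LOCNH' cursor=5
After op 3 (select(1,5) replace("S")): buf='LS' cursor=2
After op 4 (end): buf='LS' cursor=2
After op 5 (left): buf='LS' cursor=1

Answer: LS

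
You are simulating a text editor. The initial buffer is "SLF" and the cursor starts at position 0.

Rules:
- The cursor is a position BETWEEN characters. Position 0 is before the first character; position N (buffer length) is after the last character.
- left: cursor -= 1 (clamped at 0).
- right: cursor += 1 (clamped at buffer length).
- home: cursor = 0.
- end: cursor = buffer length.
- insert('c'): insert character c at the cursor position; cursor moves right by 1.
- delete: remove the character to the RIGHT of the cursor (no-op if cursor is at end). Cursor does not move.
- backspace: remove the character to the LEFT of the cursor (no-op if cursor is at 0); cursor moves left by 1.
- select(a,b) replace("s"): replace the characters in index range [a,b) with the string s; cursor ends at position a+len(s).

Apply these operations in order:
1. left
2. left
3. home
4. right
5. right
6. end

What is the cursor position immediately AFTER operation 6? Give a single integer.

After op 1 (left): buf='SLF' cursor=0
After op 2 (left): buf='SLF' cursor=0
After op 3 (home): buf='SLF' cursor=0
After op 4 (right): buf='SLF' cursor=1
After op 5 (right): buf='SLF' cursor=2
After op 6 (end): buf='SLF' cursor=3

Answer: 3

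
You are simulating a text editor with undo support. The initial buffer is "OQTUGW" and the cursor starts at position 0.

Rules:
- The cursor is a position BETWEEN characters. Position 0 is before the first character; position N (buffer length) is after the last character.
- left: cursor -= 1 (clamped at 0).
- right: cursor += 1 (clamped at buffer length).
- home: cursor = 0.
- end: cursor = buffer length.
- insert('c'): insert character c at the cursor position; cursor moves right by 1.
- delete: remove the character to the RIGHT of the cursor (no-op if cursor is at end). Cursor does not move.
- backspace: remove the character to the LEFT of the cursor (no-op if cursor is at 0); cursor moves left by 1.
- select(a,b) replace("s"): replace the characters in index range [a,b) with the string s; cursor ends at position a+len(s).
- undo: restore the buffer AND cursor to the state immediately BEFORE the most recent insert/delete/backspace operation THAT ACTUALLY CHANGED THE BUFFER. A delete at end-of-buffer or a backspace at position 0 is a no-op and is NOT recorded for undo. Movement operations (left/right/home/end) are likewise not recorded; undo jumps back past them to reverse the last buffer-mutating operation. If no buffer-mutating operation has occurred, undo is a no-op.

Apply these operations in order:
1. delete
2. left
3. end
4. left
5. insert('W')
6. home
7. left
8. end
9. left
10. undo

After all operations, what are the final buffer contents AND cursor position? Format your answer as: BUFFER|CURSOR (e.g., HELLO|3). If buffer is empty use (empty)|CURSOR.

Answer: QTUGW|4

Derivation:
After op 1 (delete): buf='QTUGW' cursor=0
After op 2 (left): buf='QTUGW' cursor=0
After op 3 (end): buf='QTUGW' cursor=5
After op 4 (left): buf='QTUGW' cursor=4
After op 5 (insert('W')): buf='QTUGWW' cursor=5
After op 6 (home): buf='QTUGWW' cursor=0
After op 7 (left): buf='QTUGWW' cursor=0
After op 8 (end): buf='QTUGWW' cursor=6
After op 9 (left): buf='QTUGWW' cursor=5
After op 10 (undo): buf='QTUGW' cursor=4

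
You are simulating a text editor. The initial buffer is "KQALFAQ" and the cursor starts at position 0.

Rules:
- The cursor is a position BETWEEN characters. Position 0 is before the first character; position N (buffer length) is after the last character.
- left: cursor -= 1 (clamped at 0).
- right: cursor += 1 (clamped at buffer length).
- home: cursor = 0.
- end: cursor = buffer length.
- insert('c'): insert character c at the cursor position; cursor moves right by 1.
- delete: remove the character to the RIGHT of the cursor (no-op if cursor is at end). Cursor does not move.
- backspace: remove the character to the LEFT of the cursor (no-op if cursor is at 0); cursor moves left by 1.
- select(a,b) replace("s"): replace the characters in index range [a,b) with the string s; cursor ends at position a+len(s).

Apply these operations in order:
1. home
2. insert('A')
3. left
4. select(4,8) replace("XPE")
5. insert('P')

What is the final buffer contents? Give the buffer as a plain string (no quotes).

Answer: AKQAXPEP

Derivation:
After op 1 (home): buf='KQALFAQ' cursor=0
After op 2 (insert('A')): buf='AKQALFAQ' cursor=1
After op 3 (left): buf='AKQALFAQ' cursor=0
After op 4 (select(4,8) replace("XPE")): buf='AKQAXPE' cursor=7
After op 5 (insert('P')): buf='AKQAXPEP' cursor=8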